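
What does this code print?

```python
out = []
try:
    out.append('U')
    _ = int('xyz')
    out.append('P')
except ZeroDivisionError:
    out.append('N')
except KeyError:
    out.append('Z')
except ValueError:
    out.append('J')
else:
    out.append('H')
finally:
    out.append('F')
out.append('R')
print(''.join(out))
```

Execution trace: 'U' (try body) → 'J' (except ValueError) → 'F' (finally) → 'R' (after the try/except). Output: UJFR

Answer: UJFR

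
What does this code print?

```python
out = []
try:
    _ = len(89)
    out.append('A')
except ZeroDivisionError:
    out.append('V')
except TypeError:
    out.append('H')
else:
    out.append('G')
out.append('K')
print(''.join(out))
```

Execution trace: 'H' (except TypeError) → 'K' (after the try/except). Output: HK

Answer: HK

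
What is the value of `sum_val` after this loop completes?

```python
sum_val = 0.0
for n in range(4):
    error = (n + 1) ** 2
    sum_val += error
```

Sum of squared losses 1² + 2² + ... + 4²
`sum_val` takes the values: 0.0 → 1.0 → 5.0 → 14.0 → 30.0

Answer: 30.0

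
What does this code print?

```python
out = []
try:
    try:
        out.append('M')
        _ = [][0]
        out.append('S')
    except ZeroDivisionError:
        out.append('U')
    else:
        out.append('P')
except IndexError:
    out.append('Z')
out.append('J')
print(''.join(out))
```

Execution trace: 'M' (inner try body) → 'Z' (outer except IndexError) → 'J' (after the try/except). Output: MZJ

Answer: MZJ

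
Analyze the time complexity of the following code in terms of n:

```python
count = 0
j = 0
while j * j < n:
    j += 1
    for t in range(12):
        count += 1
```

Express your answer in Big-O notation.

Each loop level contributes: √n × 1. Multiplying the contributions gives O(√n).

Answer: O(√n)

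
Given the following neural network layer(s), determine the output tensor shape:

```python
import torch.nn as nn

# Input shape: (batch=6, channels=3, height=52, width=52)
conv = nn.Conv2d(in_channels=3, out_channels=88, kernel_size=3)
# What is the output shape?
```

Input: (6, 3, 52, 52) -> Output: (6, 88, 50, 50)

Answer: (6, 88, 50, 50)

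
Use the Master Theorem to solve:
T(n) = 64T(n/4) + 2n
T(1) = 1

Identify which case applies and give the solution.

a=64, b=4, f(n)=2n. log_4(64) = 3. Since c=1 < 3, Case 1 applies: T(n) = Θ(n^log_b(a)) = O(n^3).

Answer: O(n^3) - Case 1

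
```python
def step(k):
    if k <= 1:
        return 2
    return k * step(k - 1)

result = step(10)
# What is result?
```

step(10) = 10 * 9 * 8 * 7 * 6 * 5 * 4 * 3 * 2 * 2 = 7257600

Answer: 7257600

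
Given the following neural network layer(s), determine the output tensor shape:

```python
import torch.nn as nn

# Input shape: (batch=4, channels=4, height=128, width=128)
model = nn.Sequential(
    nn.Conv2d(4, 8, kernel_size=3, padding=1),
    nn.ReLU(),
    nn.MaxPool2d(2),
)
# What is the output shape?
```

Input: (4, 4, 128, 128) -> after Conv2d: (4, 8, 128, 128) -> after ReLU: (4, 8, 128, 128) -> Output: (4, 8, 64, 64)

Answer: (4, 8, 64, 64)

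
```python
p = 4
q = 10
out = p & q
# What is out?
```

Trace:
`p = 4` → p = 4
`q = 10` → q = 10
`out = p & q` → out = 0
So out = 0

Answer: 0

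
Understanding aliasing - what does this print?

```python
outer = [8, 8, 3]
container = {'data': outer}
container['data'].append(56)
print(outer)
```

Key concept: dict holds reference to list.
Step by step:
`outer = [8, 8, 3]` → outer = [8, 8, 3]
`container = {'data': outer}` → container = {'data': [8, 8, 3]}
`container['data'].append(56)` → outer = [8, 8, 3, 56]; container = {'data': [8, 8, 3, 56]}
`print(outer)` → prints [8, 8, 3, 56]

Answer: [8, 8, 3, 56]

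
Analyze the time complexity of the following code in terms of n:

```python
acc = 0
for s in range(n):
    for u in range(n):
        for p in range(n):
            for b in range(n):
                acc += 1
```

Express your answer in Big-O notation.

Each loop level contributes: n × n × n × n. Multiplying the contributions gives O(n^4).

Answer: O(n^4)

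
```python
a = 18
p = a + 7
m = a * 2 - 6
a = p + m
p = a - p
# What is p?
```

Trace:
`a = 18` → a = 18
`p = a + 7` → p = 25
`m = a * 2 - 6` → m = 30
`a = p + m` → a = 55
`p = a - p` → p = 30
So p = 30

Answer: 30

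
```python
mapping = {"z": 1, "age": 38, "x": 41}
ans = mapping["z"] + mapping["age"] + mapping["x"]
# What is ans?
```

Trace:
`mapping = {"z": 1, "age": 38, "x": 41}` → mapping = {'z': 1, 'age': 38, 'x': 41}
`ans = mapping["z"] + mapping["age"] + mapping["x"]` → ans = 80
So ans = 80

Answer: 80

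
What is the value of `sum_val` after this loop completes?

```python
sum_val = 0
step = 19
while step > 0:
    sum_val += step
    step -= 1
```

Sum 19 down to 1
`sum_val` takes the values: 0 → 19 → 37 → 54 → 70 → 85 → 99 → 112 → 124 → 135 → 145 → 154 → 162 → 169 → 175 → 180 → 184 → 187 → 189 → 190

Answer: 190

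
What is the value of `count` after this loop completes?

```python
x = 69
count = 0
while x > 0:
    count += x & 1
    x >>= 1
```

Count set bits in 69 (binary: 0b1000101)
`count` takes the values: 0 → 1 → 2 → 3

Answer: 3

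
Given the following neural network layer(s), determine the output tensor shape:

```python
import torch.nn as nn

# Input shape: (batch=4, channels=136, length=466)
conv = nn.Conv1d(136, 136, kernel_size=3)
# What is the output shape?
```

Input: (4, 136, 466) -> Output: (4, 136, 464)

Answer: (4, 136, 464)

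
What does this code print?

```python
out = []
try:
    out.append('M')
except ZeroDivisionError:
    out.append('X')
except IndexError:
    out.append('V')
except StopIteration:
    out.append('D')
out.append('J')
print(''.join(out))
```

Execution trace: 'M' (try body, no exception) → 'J' (after the try/except). Output: MJ

Answer: MJ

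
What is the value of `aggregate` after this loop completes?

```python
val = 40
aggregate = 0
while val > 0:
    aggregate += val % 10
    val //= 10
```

Sum digits of 40
`aggregate` takes the values: 0 → 4

Answer: 4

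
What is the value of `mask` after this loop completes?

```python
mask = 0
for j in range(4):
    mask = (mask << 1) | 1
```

Build 4 consecutive 1-bits: 0b1111
`mask` takes the values: 0 → 1 → 3 → 7 → 15

Answer: 15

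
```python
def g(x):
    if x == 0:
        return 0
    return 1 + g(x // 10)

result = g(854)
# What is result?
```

Count of digits of 854: 3

Answer: 3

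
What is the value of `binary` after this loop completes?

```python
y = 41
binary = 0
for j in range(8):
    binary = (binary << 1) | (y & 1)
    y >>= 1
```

Reverse lowest 8 bits of 41
`binary` takes the values: 0 → 1 → 2 → 4 → 9 → 18 → 37 → 74 → 148

Answer: 148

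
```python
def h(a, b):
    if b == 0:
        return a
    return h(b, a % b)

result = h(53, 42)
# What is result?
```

h(53, 42) -> h(42, 11) -> h(11, 9) -> h(9, 2) -> h(2, 1) -> h(1, 0) -> 1

Answer: 1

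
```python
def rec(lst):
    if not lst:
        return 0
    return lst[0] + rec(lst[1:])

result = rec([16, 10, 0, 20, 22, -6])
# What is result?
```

16 + 10 + 0 + 20 + 22 + (-6) + 0 = 62

Answer: 62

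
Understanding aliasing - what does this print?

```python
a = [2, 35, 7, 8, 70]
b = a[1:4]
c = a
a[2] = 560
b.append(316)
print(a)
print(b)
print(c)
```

Key concept: slice vs alias.
Step by step:
`a = [2, 35, 7, 8, 70]` → a = [2, 35, 7, 8, 70]
`b = a[1:4]` → b = [35, 7, 8]
`c = a` → c = [2, 35, 7, 8, 70] (same object as a)
`a[2] = 560` → a = [2, 35, 560, 8, 70] (same object as c); c = [2, 35, 560, 8, 70] (same object as a)
`b.append(316)` → b = [35, 7, 8, 316]
`print(a)` → prints [2, 35, 560, 8, 70]
`print(b)` → prints [35, 7, 8, 316]
`print(c)` → prints [2, 35, 560, 8, 70]

Answer:
[2, 35, 560, 8, 70]
[35, 7, 8, 316]
[2, 35, 560, 8, 70]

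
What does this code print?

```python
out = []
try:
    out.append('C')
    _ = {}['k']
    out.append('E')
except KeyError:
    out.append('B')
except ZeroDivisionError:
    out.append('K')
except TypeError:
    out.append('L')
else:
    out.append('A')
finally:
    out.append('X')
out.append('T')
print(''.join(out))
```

Execution trace: 'C' (try body) → 'B' (except KeyError) → 'X' (finally) → 'T' (after the try/except). Output: CBXT

Answer: CBXT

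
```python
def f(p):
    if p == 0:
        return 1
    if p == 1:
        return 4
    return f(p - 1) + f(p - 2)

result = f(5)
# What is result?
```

Build up from base cases: f(0)=1, f(1)=4, f(2)=5, f(3)=9, f(4)=14, f(5)=23

Answer: 23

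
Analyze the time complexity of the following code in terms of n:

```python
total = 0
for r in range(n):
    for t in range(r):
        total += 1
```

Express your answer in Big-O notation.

Each loop level contributes: n × n. Multiplying the contributions gives O(n^2).

Answer: O(n^2)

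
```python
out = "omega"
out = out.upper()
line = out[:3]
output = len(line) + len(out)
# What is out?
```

Trace:
`out = "omega"` → out = 'omega'
`out = out.upper()` → out = 'OMEGA'
`line = out[:3]` → line = 'OME'
`output = len(line) + len(out)` → output = 8
So out = 'OMEGA'

Answer: 'OMEGA'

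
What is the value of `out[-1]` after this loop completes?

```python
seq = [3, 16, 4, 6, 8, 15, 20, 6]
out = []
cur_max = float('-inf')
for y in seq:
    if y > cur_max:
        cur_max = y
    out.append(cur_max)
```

Running max ends at 20
`out` takes the values: [] → [3] → [3, 16] → [3, 16, 16] → [3, 16, 16, 16] → [3, 16, 16, 16, 16] → [3, 16, 16, 16, 16, 16] → [3, 16, 16, 16, 16, 16, 20] → [3, 16, 16, 16, 16, 16, 20, 20]
So `out[-1]` = 20

Answer: 20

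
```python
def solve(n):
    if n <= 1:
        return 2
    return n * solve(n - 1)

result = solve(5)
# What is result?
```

solve(5) = 5 * 4 * 3 * 2 * 2 = 240

Answer: 240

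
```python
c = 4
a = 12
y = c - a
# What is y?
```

Trace:
`c = 4` → c = 4
`a = 12` → a = 12
`y = c - a` → y = -8
So y = -8

Answer: -8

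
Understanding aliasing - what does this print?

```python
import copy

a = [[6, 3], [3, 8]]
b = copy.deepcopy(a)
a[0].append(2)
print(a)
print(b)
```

Key concept: deep copy is fully independent.
Step by step:
`a = [[6, 3], [3, 8]]` → a = [[6, 3], [3, 8]]
`b = copy.deepcopy(a)` → b = [[6, 3], [3, 8]]
`a[0].append(2)` → a = [[6, 3, 2], [3, 8]]
`print(a)` → prints [[6, 3, 2], [3, 8]]
`print(b)` → prints [[6, 3], [3, 8]]

Answer:
[[6, 3, 2], [3, 8]]
[[6, 3], [3, 8]]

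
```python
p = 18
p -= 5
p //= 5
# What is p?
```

Trace:
`p = 18` → p = 18
`p -= 5` → p = 13
`p //= 5` → p = 2
So p = 2

Answer: 2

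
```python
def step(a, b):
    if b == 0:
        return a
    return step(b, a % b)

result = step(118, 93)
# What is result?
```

step(118, 93) -> step(93, 25) -> step(25, 18) -> step(18, 7) -> step(7, 4) -> step(4, 3) -> step(3, 1) -> step(1, 0) -> 1

Answer: 1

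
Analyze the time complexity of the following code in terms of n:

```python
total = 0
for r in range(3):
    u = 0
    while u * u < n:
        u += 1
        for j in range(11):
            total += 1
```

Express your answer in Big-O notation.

Each loop level contributes: 1 × √n × 1. Multiplying the contributions gives O(√n).

Answer: O(√n)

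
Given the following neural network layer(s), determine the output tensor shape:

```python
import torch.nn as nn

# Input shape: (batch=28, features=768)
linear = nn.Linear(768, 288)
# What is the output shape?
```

Input: (28, 768) -> Output: (28, 288)

Answer: (28, 288)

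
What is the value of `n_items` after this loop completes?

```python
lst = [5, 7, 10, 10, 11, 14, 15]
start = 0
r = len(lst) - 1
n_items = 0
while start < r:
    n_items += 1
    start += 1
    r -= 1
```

Iterations until pointers meet (list length 7)
`n_items` takes the values: 0 → 1 → 2 → 3

Answer: 3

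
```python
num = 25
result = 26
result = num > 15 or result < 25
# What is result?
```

Trace:
`num = 25` → num = 25
`result = 26` → result = 26
`result = num > 15 or result < 25` → result = True
So result = True

Answer: True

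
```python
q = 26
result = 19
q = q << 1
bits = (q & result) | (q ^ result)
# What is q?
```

Trace:
`q = 26` → q = 26
`result = 19` → result = 19
`q = q << 1` → q = 52
`bits = (q & result) | (q ^ result)` → bits = 55
So q = 52

Answer: 52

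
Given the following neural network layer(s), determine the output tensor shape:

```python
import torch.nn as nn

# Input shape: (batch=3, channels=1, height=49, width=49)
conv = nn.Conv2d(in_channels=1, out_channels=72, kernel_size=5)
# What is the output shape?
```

Input: (3, 1, 49, 49) -> Output: (3, 72, 45, 45)

Answer: (3, 72, 45, 45)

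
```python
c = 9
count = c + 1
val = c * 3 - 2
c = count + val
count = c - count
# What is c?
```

Trace:
`c = 9` → c = 9
`count = c + 1` → count = 10
`val = c * 3 - 2` → val = 25
`c = count + val` → c = 35
`count = c - count` → count = 25
So c = 35

Answer: 35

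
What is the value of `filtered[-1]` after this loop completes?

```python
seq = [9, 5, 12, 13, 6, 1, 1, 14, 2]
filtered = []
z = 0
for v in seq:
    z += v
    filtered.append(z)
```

Cumulative sum ends at 63
`filtered` takes the values: [] → [9] → [9, 14] → [9, 14, 26] → [9, 14, 26, 39] → [9, 14, 26, 39, 45] → [9, 14, 26, 39, 45, 46] → [9, 14, 26, 39, 45, 46, 47] → [9, 14, 26, 39, 45, 46, 47, 61] → [9, 14, 26, 39, 45, 46, 47, 61, 63]
So `filtered[-1]` = 63

Answer: 63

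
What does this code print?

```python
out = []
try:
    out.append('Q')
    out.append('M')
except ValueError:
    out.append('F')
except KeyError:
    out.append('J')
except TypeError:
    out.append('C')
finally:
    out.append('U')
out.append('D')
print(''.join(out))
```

Execution trace: 'Q' (try body) → 'M' (try body, no exception) → 'U' (finally) → 'D' (after the try/except). Output: QMUD

Answer: QMUD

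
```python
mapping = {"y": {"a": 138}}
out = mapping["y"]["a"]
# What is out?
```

Trace:
`mapping = {"y": {"a": 138}}` → mapping = {'y': {'a': 138}}
`out = mapping["y"]["a"]` → out = 138
So out = 138

Answer: 138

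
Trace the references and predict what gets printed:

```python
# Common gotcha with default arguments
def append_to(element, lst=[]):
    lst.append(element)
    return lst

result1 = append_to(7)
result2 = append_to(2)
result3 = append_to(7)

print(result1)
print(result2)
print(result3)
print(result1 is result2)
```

Key concept: mutable default argument gotcha.
Step by step:
`result1 = append_to(7)` → result1 = [7]
`result2 = append_to(2)` → result1 = [7, 2] (same object as result2); result2 = [7, 2] (same object as result1)
`result3 = append_to(7)` → result1 = [7, 2, 7] (same object as result2, result3); result2 = [7, 2, 7] (same object as result1, result3); result3 = [7, 2, 7] (same object as result1, result2)
`print(result1)` → prints [7, 2, 7]
`print(result2)` → prints [7, 2, 7]
`print(result3)` → prints [7, 2, 7]
`print(result1 is result2)` → prints True

Answer:
[7, 2, 7]
[7, 2, 7]
[7, 2, 7]
True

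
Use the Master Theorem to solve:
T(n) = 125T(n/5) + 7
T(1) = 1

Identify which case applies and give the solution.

a=125, b=5, f(n)=7. log_5(125) = 3. Since c=0 < 3, Case 1 applies: T(n) = Θ(n^log_b(a)) = O(n^3).

Answer: O(n^3) - Case 1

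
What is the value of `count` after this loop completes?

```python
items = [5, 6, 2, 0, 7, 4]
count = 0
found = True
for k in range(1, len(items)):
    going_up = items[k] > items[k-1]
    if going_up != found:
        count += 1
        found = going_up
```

Count direction changes in [5, 6, 2, 0, 7, 4]
`count` takes the values: 0 → 1 → 2 → 3

Answer: 3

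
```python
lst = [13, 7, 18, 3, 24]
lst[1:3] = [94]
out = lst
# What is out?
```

Trace:
`lst = [13, 7, 18, 3, 24]` → lst = [13, 7, 18, 3, 24]
`lst[1:3] = [94]` → lst = [13, 94, 3, 24]
`out = lst` → out = [13, 94, 3, 24]
So out = [13, 94, 3, 24]

Answer: [13, 94, 3, 24]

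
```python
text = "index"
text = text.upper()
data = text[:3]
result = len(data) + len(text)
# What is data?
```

Trace:
`text = "index"` → text = 'index'
`text = text.upper()` → text = 'INDEX'
`data = text[:3]` → data = 'IND'
`result = len(data) + len(text)` → result = 8
So data = 'IND'

Answer: 'IND'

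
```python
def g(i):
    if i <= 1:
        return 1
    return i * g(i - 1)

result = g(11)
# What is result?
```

g(11) = 11 * 10 * 9 * 8 * 7 * 6 * 5 * 4 * 3 * 2 * 1 = 39916800

Answer: 39916800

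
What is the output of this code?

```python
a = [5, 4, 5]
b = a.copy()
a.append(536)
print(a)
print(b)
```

Key concept: list.copy() creates independent copy.
Step by step:
`a = [5, 4, 5]` → a = [5, 4, 5]
`b = a.copy()` → b = [5, 4, 5]
`a.append(536)` → a = [5, 4, 5, 536]
`print(a)` → prints [5, 4, 5, 536]
`print(b)` → prints [5, 4, 5]

Answer:
[5, 4, 5, 536]
[5, 4, 5]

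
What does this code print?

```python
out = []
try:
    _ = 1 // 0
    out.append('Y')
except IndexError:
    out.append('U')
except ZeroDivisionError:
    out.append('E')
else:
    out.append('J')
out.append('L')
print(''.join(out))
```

Execution trace: 'E' (except ZeroDivisionError) → 'L' (after the try/except). Output: EL

Answer: EL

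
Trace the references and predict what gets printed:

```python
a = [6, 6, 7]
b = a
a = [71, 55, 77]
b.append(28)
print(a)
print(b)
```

Key concept: rebinding vs mutation: a is rebound to a new list, b still points at the original.
Step by step:
`a = [6, 6, 7]` → a = [6, 6, 7]
`b = a` → b = [6, 6, 7] (same object as a)
`a = [71, 55, 77]` → a = [71, 55, 77]
`b.append(28)` → b = [6, 6, 7, 28]
`print(a)` → prints [71, 55, 77]
`print(b)` → prints [6, 6, 7, 28]

Answer:
[71, 55, 77]
[6, 6, 7, 28]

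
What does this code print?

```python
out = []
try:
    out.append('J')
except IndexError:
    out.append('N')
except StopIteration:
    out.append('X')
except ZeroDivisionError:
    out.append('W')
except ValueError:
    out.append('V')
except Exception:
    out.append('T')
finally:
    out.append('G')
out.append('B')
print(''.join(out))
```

Execution trace: 'J' (try body, no exception) → 'G' (finally) → 'B' (after the try/except). Output: JGB

Answer: JGB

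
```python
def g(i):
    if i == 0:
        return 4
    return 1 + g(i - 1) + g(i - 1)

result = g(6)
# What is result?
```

g(i) = 1 + 2·g(i-1), g(0)=4. Closed form: (4+1)·2^6 - 1 = 319.

Answer: 319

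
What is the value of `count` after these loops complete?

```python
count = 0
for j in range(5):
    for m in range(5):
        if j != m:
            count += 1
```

5² - 5 (exclude diagonal)
`count` takes the values: 0 → 1 → 2 → 3 → 4 → 5 → 6 → 7 → 8 → 9 → 10 → 11 → 12 → 13 → 14 → 15 → 16 → 17 → 18 → 19 → 20

Answer: 20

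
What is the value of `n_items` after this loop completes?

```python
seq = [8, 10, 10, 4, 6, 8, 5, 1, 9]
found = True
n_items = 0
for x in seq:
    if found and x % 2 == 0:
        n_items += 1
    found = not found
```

Count even values at even positions
`n_items` takes the values: 0 → 1 → 2 → 3

Answer: 3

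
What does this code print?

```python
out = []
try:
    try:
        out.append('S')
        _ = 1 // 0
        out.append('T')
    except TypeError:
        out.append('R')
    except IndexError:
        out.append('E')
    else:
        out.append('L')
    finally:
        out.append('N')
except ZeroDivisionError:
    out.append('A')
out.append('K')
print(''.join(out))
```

Execution trace: 'S' (try body) → 'N' (finally) → 'A' (outer except ZeroDivisionError) → 'K' (after the try/except). Output: SNAK

Answer: SNAK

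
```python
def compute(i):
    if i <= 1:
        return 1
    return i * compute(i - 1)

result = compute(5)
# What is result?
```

compute(5) = 5 * 4 * 3 * 2 * 1 = 120

Answer: 120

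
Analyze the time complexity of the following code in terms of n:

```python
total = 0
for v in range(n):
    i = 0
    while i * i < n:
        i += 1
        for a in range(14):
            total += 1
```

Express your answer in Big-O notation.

Each loop level contributes: n × √n × 1. Multiplying the contributions gives O(n√n).

Answer: O(n√n)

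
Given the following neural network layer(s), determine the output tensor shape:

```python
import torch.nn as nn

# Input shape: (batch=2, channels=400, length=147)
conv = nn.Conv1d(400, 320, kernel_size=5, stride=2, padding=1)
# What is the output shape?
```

Input: (2, 400, 147) -> Output: (2, 320, 73)

Answer: (2, 320, 73)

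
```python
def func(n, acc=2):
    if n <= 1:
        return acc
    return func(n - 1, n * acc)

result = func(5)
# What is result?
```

Accumulator trace (n, acc): (5, 2) -> (4, 10) -> (3, 40) -> (2, 120) -> (1, 240) -> return 240

Answer: 240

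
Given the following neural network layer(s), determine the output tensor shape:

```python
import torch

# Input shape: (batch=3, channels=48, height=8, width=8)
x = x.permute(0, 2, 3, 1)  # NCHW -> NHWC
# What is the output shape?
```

Input: (3, 48, 8, 8) -> Output: (3, 8, 8, 48)

Answer: (3, 8, 8, 48)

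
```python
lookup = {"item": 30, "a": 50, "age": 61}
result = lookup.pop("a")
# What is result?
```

Trace:
`lookup = {"item": 30, "a": 50, "age": 61}` → lookup = {'item': 30, 'a': 50, 'age': 61}
`result = lookup.pop("a")` → lookup = {'item': 30, 'age': 61}; result = 50
So result = 50

Answer: 50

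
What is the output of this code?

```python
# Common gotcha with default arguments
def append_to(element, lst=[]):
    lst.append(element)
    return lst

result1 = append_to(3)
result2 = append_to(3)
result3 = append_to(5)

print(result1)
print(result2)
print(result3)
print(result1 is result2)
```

Key concept: mutable default argument gotcha.
Step by step:
`result1 = append_to(3)` → result1 = [3]
`result2 = append_to(3)` → result1 = [3, 3] (same object as result2); result2 = [3, 3] (same object as result1)
`result3 = append_to(5)` → result1 = [3, 3, 5] (same object as result2, result3); result2 = [3, 3, 5] (same object as result1, result3); result3 = [3, 3, 5] (same object as result1, result2)
`print(result1)` → prints [3, 3, 5]
`print(result2)` → prints [3, 3, 5]
`print(result3)` → prints [3, 3, 5]
`print(result1 is result2)` → prints True

Answer:
[3, 3, 5]
[3, 3, 5]
[3, 3, 5]
True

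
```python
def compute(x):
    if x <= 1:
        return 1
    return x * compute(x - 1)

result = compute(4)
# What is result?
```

compute(4) = 4 * 3 * 2 * 1 = 24

Answer: 24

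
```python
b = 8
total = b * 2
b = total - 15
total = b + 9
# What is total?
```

Trace:
`b = 8` → b = 8
`total = b * 2` → total = 16
`b = total - 15` → b = 1
`total = b + 9` → total = 10
So total = 10

Answer: 10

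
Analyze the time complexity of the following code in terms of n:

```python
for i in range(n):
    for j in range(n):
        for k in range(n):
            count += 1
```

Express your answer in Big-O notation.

This is Triple nested loop. Time complexity: O(n³).

Answer: O(n³)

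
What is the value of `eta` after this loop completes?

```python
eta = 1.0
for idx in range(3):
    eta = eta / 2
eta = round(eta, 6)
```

Halving LR 3 times: 1 / 2^3
`eta` takes the values: 1.0 → 0.5 → 0.25 → 0.125

Answer: 0.125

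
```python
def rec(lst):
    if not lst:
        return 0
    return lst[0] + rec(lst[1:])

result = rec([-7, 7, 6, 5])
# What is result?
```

(-7) + 7 + 6 + 5 + 0 = 11

Answer: 11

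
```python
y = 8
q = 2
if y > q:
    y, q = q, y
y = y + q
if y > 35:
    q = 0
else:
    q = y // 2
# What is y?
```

Trace:
`y = 8` → y = 8
`q = 2` → q = 2
`if y > q: ...` → y > q is True → y = 2; q = 8
`y = y + q` → y = 10
`if y > 35: ...` → y > 35 is False, take else branch → q = 5
So y = 10

Answer: 10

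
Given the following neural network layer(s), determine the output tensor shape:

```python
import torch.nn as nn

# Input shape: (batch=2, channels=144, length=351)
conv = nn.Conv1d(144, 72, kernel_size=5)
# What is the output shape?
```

Input: (2, 144, 351) -> Output: (2, 72, 347)

Answer: (2, 72, 347)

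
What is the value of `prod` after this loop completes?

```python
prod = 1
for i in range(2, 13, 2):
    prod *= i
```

Product of even numbers 2 to 12
`prod` takes the values: 1 → 2 → 8 → 48 → 384 → 3840 → 46080

Answer: 46080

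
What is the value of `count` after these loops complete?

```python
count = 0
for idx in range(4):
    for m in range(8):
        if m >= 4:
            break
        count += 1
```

Inner breaks at 4, outer runs 4 times
`count` takes the values: 0 → 1 → 2 → 3 → 4 → 5 → 6 → 7 → 8 → 9 → 10 → 11 → 12 → 13 → 14 → 15 → 16

Answer: 16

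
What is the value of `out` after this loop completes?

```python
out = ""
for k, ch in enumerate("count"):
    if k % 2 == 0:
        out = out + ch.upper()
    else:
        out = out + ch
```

Uppercase even positions in 'count'
`out` takes the values: "" → "C" → "Co" → "CoU" → "CoUn" → "CoUnT"

Answer: "CoUnT"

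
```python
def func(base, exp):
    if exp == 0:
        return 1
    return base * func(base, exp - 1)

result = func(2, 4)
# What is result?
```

func(2, 4) = 2 * 2 * 2 * 2 = 16

Answer: 16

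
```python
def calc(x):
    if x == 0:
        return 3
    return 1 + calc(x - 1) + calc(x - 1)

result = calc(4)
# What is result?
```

calc(x) = 1 + 2·calc(x-1), calc(0)=3. Closed form: (3+1)·2^4 - 1 = 63.

Answer: 63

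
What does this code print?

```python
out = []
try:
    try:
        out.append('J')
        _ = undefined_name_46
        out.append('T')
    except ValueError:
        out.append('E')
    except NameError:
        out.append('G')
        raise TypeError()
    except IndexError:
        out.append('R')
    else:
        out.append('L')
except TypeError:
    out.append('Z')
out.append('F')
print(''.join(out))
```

Execution trace: 'J' (inner try body) → 'G' (inner except NameError) → 'Z' (outer except TypeError) → 'F' (after the try/except). Output: JGZF

Answer: JGZF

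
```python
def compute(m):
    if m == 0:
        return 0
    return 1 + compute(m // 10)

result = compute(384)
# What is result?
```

Count of digits of 384: 3

Answer: 3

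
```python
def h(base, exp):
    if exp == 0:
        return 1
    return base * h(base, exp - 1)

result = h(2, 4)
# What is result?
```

h(2, 4) = 2 * 2 * 2 * 2 = 16

Answer: 16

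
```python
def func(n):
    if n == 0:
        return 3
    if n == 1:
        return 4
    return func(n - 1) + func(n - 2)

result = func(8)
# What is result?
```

Build up from base cases: func(0)=3, func(1)=4, func(2)=7, func(3)=11, func(4)=18, func(5)=29, func(6)=47, ..., func(8)=123

Answer: 123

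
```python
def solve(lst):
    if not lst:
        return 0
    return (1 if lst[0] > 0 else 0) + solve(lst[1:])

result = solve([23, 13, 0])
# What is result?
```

Count of positive elements in [23, 13, 0] = 2

Answer: 2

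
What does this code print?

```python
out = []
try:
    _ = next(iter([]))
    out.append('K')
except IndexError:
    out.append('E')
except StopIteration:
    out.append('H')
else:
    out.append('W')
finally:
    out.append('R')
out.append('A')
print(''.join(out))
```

Execution trace: 'H' (except StopIteration) → 'R' (finally) → 'A' (after the try/except). Output: HRA

Answer: HRA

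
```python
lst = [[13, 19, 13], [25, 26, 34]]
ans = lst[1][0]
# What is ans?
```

Trace:
`lst = [[13, 19, 13], [25, 26, 34]]` → lst = [[13, 19, 13], [25, 26, 34]]
`ans = lst[1][0]` → ans = 25
So ans = 25

Answer: 25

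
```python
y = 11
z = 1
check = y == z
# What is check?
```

Trace:
`y = 11` → y = 11
`z = 1` → z = 1
`check = y == z` → check = False
So check = False

Answer: False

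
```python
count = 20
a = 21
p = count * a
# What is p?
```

Trace:
`count = 20` → count = 20
`a = 21` → a = 21
`p = count * a` → p = 420
So p = 420

Answer: 420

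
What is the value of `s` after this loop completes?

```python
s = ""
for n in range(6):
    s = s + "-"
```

Repeat '-' 6 times
`s` takes the values: "" → "-" → "--" → "---" → "----" → "-----" → "------"

Answer: "------"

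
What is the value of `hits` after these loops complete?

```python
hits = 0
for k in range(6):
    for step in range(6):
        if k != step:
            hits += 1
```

6² - 6 (exclude diagonal)
`hits` takes the values: 0 → 1 → 2 → 3 → 4 → 5 → 6 → 7 → 8 → 9 → 10 → 11 → 12 → 13 → 14 → 15 → 16 → 17 → 18 → 19 → 20 → 21 → 22 → 23 → 24 → 25 → 26 → 27 → 28 → 29 → 30

Answer: 30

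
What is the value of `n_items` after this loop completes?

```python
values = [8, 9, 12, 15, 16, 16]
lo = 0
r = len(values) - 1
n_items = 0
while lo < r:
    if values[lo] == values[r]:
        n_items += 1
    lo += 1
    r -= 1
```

Count matching pairs from ends
`n_items` takes the values: 0

Answer: 0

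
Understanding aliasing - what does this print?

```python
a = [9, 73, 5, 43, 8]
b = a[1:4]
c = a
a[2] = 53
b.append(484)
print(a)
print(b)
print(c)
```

Key concept: slice vs alias.
Step by step:
`a = [9, 73, 5, 43, 8]` → a = [9, 73, 5, 43, 8]
`b = a[1:4]` → b = [73, 5, 43]
`c = a` → c = [9, 73, 5, 43, 8] (same object as a)
`a[2] = 53` → a = [9, 73, 53, 43, 8] (same object as c); c = [9, 73, 53, 43, 8] (same object as a)
`b.append(484)` → b = [73, 5, 43, 484]
`print(a)` → prints [9, 73, 53, 43, 8]
`print(b)` → prints [73, 5, 43, 484]
`print(c)` → prints [9, 73, 53, 43, 8]

Answer:
[9, 73, 53, 43, 8]
[73, 5, 43, 484]
[9, 73, 53, 43, 8]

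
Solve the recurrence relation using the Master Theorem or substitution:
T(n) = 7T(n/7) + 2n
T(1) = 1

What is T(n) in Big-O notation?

By Master Theorem: a=7, b=7, f(n)=2n. Since log_7(7) = 1 and f(n) = Θ(n^1), Case 2 applies. T(n) = O(n log n).

Answer: O(n log n)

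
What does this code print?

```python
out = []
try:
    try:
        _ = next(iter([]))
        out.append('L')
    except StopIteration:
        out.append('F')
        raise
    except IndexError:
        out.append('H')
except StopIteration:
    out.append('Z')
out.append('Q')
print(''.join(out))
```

Execution trace: 'F' (except StopIteration) → 'Z' (outer except StopIteration) → 'Q' (after the try/except). Output: FZQ

Answer: FZQ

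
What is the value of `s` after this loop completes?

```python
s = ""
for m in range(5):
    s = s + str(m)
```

Concatenate digits 0 to 4
`s` takes the values: "" → "0" → "01" → "012" → "0123" → "01234"

Answer: "01234"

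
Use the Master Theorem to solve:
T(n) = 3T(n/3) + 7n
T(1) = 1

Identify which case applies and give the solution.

a=3, b=3, f(n)=7n. log_3(3) = 1. Since c=1 = 1, Case 2 applies: T(n) = Θ(n^log_b(a) · log n) = O(n log n).

Answer: O(n log n) - Case 2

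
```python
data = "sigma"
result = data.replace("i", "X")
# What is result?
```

Trace:
`data = "sigma"` → data = 'sigma'
`result = data.replace("i", "X")` → result = 'sXgma'
So result = 'sXgma'

Answer: 'sXgma'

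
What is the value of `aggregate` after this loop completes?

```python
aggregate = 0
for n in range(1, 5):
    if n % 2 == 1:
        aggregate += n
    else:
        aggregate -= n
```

Add odd, subtract even
`aggregate` takes the values: 0 → 1 → -1 → 2 → -2

Answer: -2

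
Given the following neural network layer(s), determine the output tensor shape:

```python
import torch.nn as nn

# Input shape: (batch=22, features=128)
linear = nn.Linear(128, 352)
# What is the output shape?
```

Input: (22, 128) -> Output: (22, 352)

Answer: (22, 352)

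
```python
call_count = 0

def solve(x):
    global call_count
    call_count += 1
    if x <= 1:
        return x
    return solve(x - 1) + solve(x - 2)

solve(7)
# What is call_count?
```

Calls(x) = 1 + Calls(x-1) + Calls(x-2); Calls(0)=Calls(1)=1. For x=7 this gives 41.

Answer: 41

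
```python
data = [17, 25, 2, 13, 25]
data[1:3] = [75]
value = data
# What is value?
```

Trace:
`data = [17, 25, 2, 13, 25]` → data = [17, 25, 2, 13, 25]
`data[1:3] = [75]` → data = [17, 75, 13, 25]
`value = data` → value = [17, 75, 13, 25]
So value = [17, 75, 13, 25]

Answer: [17, 75, 13, 25]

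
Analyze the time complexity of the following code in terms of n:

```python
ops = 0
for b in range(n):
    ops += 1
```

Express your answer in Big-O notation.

Each loop level contributes: n. Multiplying the contributions gives O(n).

Answer: O(n)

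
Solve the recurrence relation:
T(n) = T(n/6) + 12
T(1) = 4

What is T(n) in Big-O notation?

Each step divides n by 6 and adds 12. After log_6(n) steps we reach T(1)=4. So T(n) = 12·log_6(n) + 4 = O(log n).

Answer: O(log n)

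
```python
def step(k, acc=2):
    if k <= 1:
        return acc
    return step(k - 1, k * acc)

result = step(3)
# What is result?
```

Accumulator trace (n, acc): (3, 2) -> (2, 6) -> (1, 12) -> return 12

Answer: 12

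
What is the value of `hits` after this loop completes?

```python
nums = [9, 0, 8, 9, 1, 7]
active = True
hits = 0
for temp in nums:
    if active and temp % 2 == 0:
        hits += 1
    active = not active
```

Count even values at even positions
`hits` takes the values: 0 → 1

Answer: 1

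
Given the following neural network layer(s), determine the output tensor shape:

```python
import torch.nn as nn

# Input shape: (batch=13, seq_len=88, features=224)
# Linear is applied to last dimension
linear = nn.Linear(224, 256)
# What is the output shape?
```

Input: (13, 88, 224) -> Output: (13, 88, 256)

Answer: (13, 88, 256)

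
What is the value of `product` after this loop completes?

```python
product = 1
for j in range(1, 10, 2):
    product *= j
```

Product of 1, 3, 5, ... up to 9
`product` takes the values: 1 → 3 → 15 → 105 → 945

Answer: 945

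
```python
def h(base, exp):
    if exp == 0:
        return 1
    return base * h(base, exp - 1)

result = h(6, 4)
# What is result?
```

h(6, 4) = 6 * 6 * 6 * 6 = 1296

Answer: 1296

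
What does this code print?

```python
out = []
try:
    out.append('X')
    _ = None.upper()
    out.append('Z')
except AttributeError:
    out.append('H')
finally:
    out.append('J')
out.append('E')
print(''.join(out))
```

Execution trace: 'X' (try body) → 'H' (except AttributeError) → 'J' (finally) → 'E' (after the try/except). Output: XHJE

Answer: XHJE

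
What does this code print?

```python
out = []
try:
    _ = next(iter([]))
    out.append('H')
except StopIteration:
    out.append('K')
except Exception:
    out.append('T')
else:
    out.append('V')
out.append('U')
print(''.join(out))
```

Execution trace: 'K' (except StopIteration) → 'U' (after the try/except). Output: KU

Answer: KU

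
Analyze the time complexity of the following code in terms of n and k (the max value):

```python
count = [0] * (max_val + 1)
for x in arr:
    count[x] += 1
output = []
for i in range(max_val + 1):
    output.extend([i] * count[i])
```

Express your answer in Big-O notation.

This is Counting sort (k = max value). Time complexity: O(n + k).

Answer: O(n + k)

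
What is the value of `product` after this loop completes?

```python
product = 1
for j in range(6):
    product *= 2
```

2^6 = 64
`product` takes the values: 1 → 2 → 4 → 8 → 16 → 32 → 64

Answer: 64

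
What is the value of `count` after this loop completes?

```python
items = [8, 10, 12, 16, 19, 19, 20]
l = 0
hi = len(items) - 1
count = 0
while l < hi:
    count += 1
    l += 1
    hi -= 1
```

Iterations until pointers meet (list length 7)
`count` takes the values: 0 → 1 → 2 → 3

Answer: 3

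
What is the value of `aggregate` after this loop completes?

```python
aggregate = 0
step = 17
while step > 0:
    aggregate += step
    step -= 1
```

Sum 17 down to 1
`aggregate` takes the values: 0 → 17 → 33 → 48 → 62 → 75 → 87 → 98 → 108 → 117 → 125 → 132 → 138 → 143 → 147 → 150 → 152 → 153

Answer: 153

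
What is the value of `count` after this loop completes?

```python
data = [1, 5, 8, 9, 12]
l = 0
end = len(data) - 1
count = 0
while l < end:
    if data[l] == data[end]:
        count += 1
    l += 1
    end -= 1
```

Count matching pairs from ends
`count` takes the values: 0

Answer: 0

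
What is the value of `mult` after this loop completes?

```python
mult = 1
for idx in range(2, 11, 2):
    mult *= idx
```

Product of even numbers 2 to 10
`mult` takes the values: 1 → 2 → 8 → 48 → 384 → 3840

Answer: 3840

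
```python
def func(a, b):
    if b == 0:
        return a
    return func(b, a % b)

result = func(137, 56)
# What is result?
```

func(137, 56) -> func(56, 25) -> func(25, 6) -> func(6, 1) -> func(1, 0) -> 1

Answer: 1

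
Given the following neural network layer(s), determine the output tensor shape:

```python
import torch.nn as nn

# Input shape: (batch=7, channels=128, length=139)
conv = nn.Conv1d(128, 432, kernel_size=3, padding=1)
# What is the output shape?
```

Input: (7, 128, 139) -> Output: (7, 432, 139)

Answer: (7, 432, 139)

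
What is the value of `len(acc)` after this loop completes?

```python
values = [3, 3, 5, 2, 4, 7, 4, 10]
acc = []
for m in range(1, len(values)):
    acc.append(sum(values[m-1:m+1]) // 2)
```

Number of 2-element averages
`acc` takes the values: [] → [3] → [3, 4] → [3, 4, 3] → [3, 4, 3, 3] → [3, 4, 3, 3, 5] → [3, 4, 3, 3, 5, 5] → [3, 4, 3, 3, 5, 5, 7]
So `len(acc)` = 7

Answer: 7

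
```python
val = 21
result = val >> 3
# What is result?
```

Trace:
`val = 21` → val = 21
`result = val >> 3` → result = 2
So result = 2

Answer: 2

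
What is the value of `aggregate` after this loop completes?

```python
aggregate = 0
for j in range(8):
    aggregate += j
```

Sum of 0 to 7 = 28
`aggregate` takes the values: 0 → 1 → 3 → 6 → 10 → 15 → 21 → 28

Answer: 28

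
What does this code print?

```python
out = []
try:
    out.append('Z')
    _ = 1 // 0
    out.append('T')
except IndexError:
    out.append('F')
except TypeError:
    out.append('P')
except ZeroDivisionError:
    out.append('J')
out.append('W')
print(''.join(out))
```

Execution trace: 'Z' (try body) → 'J' (except ZeroDivisionError) → 'W' (after the try/except). Output: ZJW

Answer: ZJW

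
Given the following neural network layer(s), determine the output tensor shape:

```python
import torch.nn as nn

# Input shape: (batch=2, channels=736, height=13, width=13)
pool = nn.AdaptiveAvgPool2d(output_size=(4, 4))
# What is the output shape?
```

Input: (2, 736, 13, 13) -> Output: (2, 736, 4, 4)

Answer: (2, 736, 4, 4)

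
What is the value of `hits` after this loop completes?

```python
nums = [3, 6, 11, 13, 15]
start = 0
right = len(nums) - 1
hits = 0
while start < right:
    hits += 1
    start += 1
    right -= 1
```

Iterations until pointers meet (list length 5)
`hits` takes the values: 0 → 1 → 2

Answer: 2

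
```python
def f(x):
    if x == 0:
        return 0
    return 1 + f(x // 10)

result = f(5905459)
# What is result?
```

Count of digits of 5905459: 7

Answer: 7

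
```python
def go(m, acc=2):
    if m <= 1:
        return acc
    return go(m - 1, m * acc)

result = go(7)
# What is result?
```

Accumulator trace (n, acc): (7, 2) -> (6, 14) -> (5, 84) -> (4, 420) -> (3, 1680) -> (2, 5040) -> (1, 10080) -> return 10080

Answer: 10080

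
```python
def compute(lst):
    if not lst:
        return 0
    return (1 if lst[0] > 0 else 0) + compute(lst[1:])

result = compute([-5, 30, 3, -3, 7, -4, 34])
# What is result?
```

Count of positive elements in [-5, 30, 3, -3, 7, -4, 34] = 4

Answer: 4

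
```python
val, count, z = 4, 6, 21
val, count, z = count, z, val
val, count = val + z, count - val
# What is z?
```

Trace:
`val, count, z = 4, 6, 21` → val = 4; count = 6; z = 21
`val, count, z = count, z, val` → val = 6; count = 21; z = 4
`val, count = val + z, count - val` → val = 10; count = 15
So z = 4

Answer: 4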